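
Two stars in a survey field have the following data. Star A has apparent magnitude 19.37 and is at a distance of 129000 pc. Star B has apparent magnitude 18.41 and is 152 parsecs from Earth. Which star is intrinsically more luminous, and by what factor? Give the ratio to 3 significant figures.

Star A is more luminous, by a factor of 298000.

Star A: M = m − 5 log₁₀ d + 5 = 19.37 − 5·5.1106 + 5 = -1.183
Star B: M = m − 5 log₁₀ d + 5 = 18.41 − 5·2.1818 + 5 = 12.501
ΔM = M_A − M_B = -1.183 − (12.501) = -13.684; smaller M is more luminous → Star A.
L ratio = 10^(0.4 |ΔM|) = 10^5.473 = 297500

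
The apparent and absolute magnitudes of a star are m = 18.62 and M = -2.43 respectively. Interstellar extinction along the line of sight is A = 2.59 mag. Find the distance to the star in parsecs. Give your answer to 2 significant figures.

d ≈ 49000 pc

m − M = 5 log₁₀(d/10 pc) + A  ⇒  18.62 − (-2.43) − 2.59 = 5 log₁₀(d/10)
18.460 = 5 log₁₀(d/10)
log₁₀ d = (m − M − A)/5 + 1 = 4.6920
d = 10^4.6920 = 49200 pc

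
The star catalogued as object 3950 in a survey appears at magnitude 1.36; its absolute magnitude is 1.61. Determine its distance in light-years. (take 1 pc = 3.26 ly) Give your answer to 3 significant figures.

d ≈ 29.1 ly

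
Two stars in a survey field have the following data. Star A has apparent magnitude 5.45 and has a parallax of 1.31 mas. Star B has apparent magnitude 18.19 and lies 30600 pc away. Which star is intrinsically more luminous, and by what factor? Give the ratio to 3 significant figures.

Star A: p = 1.31 mas = 1.31×10^-3″ → d = 1/p = 763.4 pc
Star A: M = m − 5 log₁₀ d + 5 = 5.45 − 5·2.8827 + 5 = -3.964
Star B: M = m − 5 log₁₀ d + 5 = 18.19 − 5·4.4857 + 5 = 0.761
ΔM = M_A − M_B = -3.964 − (0.761) = -4.725; smaller M is more luminous → Star A.
L ratio = 10^(0.4 |ΔM|) = 10^1.890 = 77.63

Star A is more luminous, by a factor of 77.6.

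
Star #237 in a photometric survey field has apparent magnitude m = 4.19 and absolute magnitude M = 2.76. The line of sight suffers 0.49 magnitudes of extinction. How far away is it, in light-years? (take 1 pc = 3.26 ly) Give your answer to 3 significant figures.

m − M = 5 log₁₀(d/10 pc) + A  ⇒  4.19 − (2.76) − 0.49 = 5 log₁₀(d/10)
0.940 = 5 log₁₀(d/10)
log₁₀ d = (m − M − A)/5 + 1 = 1.1880
d = 10^1.1880 = 15.42 pc
= 50.26 ly

d ≈ 50.3 ly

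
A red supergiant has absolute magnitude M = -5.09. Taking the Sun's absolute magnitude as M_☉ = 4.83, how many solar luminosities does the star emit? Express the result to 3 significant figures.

L/L_☉ ≈ 9290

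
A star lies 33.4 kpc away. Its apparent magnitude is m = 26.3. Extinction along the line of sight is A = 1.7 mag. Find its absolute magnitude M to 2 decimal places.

d = 33.4 kpc = 33400 pc
5 log₁₀(d/10 pc) = 5 log₁₀(33400) − 5 = 17.619
M = m − 5 log₁₀(d/10) − A = 26.3 − 17.619 − 1.7 = 6.981

M ≈ 6.98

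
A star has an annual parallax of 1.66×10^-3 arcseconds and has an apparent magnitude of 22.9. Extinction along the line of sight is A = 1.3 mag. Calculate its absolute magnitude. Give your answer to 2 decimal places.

d = 1/p = 1/1.66×10^-3″ = 602.4 pc
5 log₁₀(d/10 pc) = 5 log₁₀(602.4) − 5 = 8.899
M = m − 5 log₁₀(d/10) − A = 22.9 − 8.899 − 1.3 = 12.701

M ≈ 12.70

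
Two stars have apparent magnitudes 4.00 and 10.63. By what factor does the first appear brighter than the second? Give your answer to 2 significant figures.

Magnitude difference = -6.63
Flux ratio = 10^(−0.4 Δm) = 10^(−0.4 × -6.63) = 10^2.652 = 448.7

450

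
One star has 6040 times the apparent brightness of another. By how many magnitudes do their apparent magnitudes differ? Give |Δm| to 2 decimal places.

|Δm| ≈ 9.45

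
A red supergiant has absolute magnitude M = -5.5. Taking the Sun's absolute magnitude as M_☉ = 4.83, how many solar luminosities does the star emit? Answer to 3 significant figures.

M − M_☉ = -5.5 − 4.83 = -10.330
L/L_☉ = 10^(−0.4 (M − M_☉)) = 10^4.132 = 13550

L/L_☉ ≈ 13600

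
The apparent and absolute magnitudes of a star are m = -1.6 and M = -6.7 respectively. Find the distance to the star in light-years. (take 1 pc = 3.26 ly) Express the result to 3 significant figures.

d ≈ 341 ly

μ = m − M = 5.100
m − M = 5 log₁₀ d − 5
log₁₀ d = (m − M)/5 + 1 = 2.0200
d = 10^2.0200 = 104.7 pc
= 341.4 ly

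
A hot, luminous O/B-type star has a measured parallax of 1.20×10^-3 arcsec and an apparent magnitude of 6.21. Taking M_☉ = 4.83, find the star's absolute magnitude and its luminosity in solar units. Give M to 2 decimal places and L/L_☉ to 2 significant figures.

d = 1/p = 1/1.20×10^-3″ = 833.3 pc
M = m − 5 log₁₀ d + 5 = 6.21 − 5·2.9208 + 5 = -3.394
M − M_☉ = -3.394 − 4.83 = -8.224
L/L_☉ = 10^(−0.4 × -8.224) = 1948

M ≈ -3.39; L/L_☉ ≈ 1900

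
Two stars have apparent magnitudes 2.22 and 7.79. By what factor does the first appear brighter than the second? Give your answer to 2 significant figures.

Δm = 2.22 − (7.79) = -5.57
Flux ratio = 10^(−0.4 Δm) = 10^(−0.4 × -5.57) = 10^2.228 = 169.0

170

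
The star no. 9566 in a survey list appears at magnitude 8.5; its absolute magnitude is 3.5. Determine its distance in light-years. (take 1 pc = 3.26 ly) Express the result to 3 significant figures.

d ≈ 326 ly

μ = m − M = 5.000
m − M = 5 log₁₀ d − 5
log₁₀ d = (m − M)/5 + 1 = 2.0000
d = 10^2.0000 = 100.0 pc
= 326.0 ly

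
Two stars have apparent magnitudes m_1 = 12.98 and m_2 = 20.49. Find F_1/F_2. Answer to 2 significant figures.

Δm = 12.98 − (20.49) = -7.51
Flux ratio = 10^(−0.4 Δm) = 10^(−0.4 × -7.51) = 10^3.004 = 1009

F_1/F_2 ≈ 1000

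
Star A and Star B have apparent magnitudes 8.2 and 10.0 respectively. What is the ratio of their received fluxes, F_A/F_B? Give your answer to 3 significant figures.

Magnitude difference = -1.8
Flux ratio = 10^(−0.4 Δm) = 10^(−0.4 × -1.8) = 10^0.720 = 5.248

F_A/F_B ≈ 5.25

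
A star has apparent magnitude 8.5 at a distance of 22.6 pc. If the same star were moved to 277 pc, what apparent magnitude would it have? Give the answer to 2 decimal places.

Flux ∝ 1/d², so Δm = 5 log₁₀(d₂/d₁) = 5 log₁₀(277/22.6) = 5.442
m₂ = m₁ + Δm = 8.5 + (5.442) = 13.942

m ≈ 13.94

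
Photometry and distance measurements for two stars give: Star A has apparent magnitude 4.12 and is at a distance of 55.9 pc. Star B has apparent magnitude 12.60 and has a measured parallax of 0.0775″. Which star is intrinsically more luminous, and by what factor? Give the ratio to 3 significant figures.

Star A is more luminous, by a factor of 46300.

Star A: M = m − 5 log₁₀ d + 5 = 4.12 − 5·1.7474 + 5 = 0.383
Star B: d = 1/p = 1/0.0775″ = 12.90 pc
Star B: M = m − 5 log₁₀ d + 5 = 12.60 − 5·1.1107 + 5 = 12.047
ΔM = M_A − M_B = 0.383 − (12.047) = -11.664; smaller M is more luminous → Star A.
L ratio = 10^(0.4 |ΔM|) = 10^4.665 = 46280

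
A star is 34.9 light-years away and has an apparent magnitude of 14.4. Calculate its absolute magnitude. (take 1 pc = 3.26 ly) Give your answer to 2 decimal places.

M ≈ 14.25

d = 34.9 ly / 3.26 = 10.71 pc
5 log₁₀(d/10 pc) = 5 log₁₀(10.71) − 5 = 0.148
M = m − 5 log₁₀(d/10) = 14.4 − 0.148 = 14.252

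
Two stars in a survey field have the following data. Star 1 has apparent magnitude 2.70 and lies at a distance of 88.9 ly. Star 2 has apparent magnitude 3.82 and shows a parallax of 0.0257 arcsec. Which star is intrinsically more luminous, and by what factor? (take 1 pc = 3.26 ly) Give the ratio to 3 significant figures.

Star 1 is more luminous, by a factor of 1.38.

Star 1: d = 88.9 ly / 3.26 = 27.27 pc
Star 1: M = m − 5 log₁₀ d + 5 = 2.70 − 5·1.4357 + 5 = 0.522
Star 2: d = 1/p = 1/0.0257″ = 38.91 pc
Star 2: M = m − 5 log₁₀ d + 5 = 3.82 − 5·1.5901 + 5 = 0.870
ΔM = M_1 − M_2 = 0.522 − (0.870) = -0.348; smaller M is more luminous → Star 1.
L ratio = 10^(0.4 |ΔM|) = 10^0.139 = 1.378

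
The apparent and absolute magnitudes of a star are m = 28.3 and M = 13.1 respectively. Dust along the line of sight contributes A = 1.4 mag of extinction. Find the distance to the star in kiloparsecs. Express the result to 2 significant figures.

d ≈ 5.8 kpc

m − M = 5 log₁₀(d/10 pc) + A  ⇒  28.3 − (13.1) − 1.4 = 5 log₁₀(d/10)
13.800 = 5 log₁₀(d/10)
log₁₀ d = (m − M − A)/5 + 1 = 3.7600
d = 10^3.7600 = 5754 pc
= 5.754 kpc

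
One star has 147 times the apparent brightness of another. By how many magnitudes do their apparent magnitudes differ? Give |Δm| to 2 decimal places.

Pogson: Δm = −2.5 log₁₀(ratio) = −2.5 log₁₀(147) = −2.5 × 2.1673 = -5.418

|Δm| ≈ 5.42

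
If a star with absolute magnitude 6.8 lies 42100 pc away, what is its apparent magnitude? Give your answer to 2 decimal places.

m = M + 5 log₁₀ d − 5 = 6.8 + 5·4.6243 − 5 = 24.921

m ≈ 24.92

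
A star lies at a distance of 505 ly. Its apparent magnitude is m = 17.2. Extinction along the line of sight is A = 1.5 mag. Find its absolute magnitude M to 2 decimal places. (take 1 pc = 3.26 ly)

M ≈ 9.75

d = 505 ly / 3.26 = 154.9 pc
5 log₁₀(d/10 pc) = 5 log₁₀(154.9) − 5 = 5.950
M = m − 5 log₁₀(d/10) − A = 17.2 − 5.950 − 1.5 = 9.750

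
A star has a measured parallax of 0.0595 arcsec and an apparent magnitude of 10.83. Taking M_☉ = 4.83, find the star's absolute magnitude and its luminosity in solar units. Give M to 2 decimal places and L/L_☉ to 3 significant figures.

M ≈ 9.70; L/L_☉ ≈ 0.0112

d = 1/p = 1/0.0595″ = 16.81 pc
M = m − 5 log₁₀ d + 5 = 10.83 − 5·1.2255 + 5 = 9.703
M − M_☉ = 9.703 − 4.83 = 4.873
L/L_☉ = 10^(−0.4 × 4.873) = 0.01125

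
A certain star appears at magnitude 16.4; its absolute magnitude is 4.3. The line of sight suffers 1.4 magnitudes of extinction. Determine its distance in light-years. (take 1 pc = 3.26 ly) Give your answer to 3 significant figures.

d ≈ 4500 ly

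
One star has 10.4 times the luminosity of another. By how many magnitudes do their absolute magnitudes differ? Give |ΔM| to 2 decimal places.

|ΔM| ≈ 2.54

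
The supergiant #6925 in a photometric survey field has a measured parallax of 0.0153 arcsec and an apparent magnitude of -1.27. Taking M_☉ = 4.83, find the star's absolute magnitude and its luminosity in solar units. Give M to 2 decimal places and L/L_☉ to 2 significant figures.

d = 1/p = 1/0.0153″ = 65.36 pc
M = m − 5 log₁₀ d + 5 = -1.27 − 5·1.8153 + 5 = -5.347
M − M_☉ = -5.347 − 4.83 = -10.177
L/L_☉ = 10^(−0.4 × -10.177) = 11770

M ≈ -5.35; L/L_☉ ≈ 12000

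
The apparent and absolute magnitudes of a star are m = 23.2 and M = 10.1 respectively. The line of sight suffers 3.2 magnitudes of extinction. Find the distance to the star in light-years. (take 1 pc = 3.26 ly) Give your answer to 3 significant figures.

m − M = 5 log₁₀(d/10 pc) + A  ⇒  23.2 − (10.1) − 3.2 = 5 log₁₀(d/10)
9.900 = 5 log₁₀(d/10)
log₁₀ d = (m − M − A)/5 + 1 = 2.9800
d = 10^2.9800 = 955.0 pc
= 3113 ly

d ≈ 3110 ly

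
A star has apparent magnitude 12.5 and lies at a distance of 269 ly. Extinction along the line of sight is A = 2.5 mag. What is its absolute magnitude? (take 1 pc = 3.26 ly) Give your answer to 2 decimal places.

M ≈ 5.42

d = 269 ly / 3.26 = 82.52 pc
5 log₁₀(d/10 pc) = 5 log₁₀(82.52) − 5 = 4.583
M = m − 5 log₁₀(d/10) − A = 12.5 − 4.583 − 2.5 = 5.417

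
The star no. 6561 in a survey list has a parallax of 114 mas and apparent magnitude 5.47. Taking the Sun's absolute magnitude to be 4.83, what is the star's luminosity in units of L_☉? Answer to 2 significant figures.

d = 1/p = 1000/114 mas = 8.772 pc
M = m − 5 log₁₀ d + 5 = 5.47 − 5·0.9431 + 5 = 5.755
M − M_☉ = 5.755 − 4.83 = 0.925
L/L_☉ = 10^(−0.4 × 0.925) = 0.4268

L/L_☉ ≈ 0.43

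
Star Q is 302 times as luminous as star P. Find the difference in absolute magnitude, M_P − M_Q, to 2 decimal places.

M_P − M_Q ≈ 6.20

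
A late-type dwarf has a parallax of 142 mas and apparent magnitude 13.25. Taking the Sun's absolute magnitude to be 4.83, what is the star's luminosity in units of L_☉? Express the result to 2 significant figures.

L/L_☉ ≈ 2.1×10^-4

d = 1/p = 1000/142 mas = 7.042 pc
M = m − 5 log₁₀ d + 5 = 13.25 − 5·0.8477 + 5 = 14.011
M − M_☉ = 14.011 − 4.83 = 9.181
L/L_☉ = 10^(−0.4 × 9.181) = 2.125×10^-4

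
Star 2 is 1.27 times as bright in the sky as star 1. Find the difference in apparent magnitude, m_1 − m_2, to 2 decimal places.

Pogson: Δm = −2.5 log₁₀(ratio) = −2.5 log₁₀(1.27) = −2.5 × 0.1038 = -0.260
Star 2 is brighter so has the smaller magnitude: m_1 − m_2 is positive.

m_1 − m_2 ≈ 0.26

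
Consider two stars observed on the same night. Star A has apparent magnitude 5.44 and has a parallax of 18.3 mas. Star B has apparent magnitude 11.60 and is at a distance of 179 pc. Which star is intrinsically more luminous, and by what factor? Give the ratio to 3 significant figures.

Star A is more luminous, by a factor of 27.1.

Star A: p = 18.3 mas = 0.0183″ → d = 1/p = 54.64 pc
Star A: M = m − 5 log₁₀ d + 5 = 5.44 − 5·1.7375 + 5 = 1.752
Star B: M = m − 5 log₁₀ d + 5 = 11.60 − 5·2.2529 + 5 = 5.336
ΔM = M_A − M_B = 1.752 − (5.336) = -3.583; smaller M is more luminous → Star A.
L ratio = 10^(0.4 |ΔM|) = 10^1.433 = 27.13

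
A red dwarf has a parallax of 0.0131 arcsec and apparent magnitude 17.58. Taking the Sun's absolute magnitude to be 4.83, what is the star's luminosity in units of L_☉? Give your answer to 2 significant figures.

L/L_☉ ≈ 4.6×10^-4

d = 1/p = 1/0.0131″ = 76.34 pc
M = m − 5 log₁₀ d + 5 = 17.58 − 5·1.8827 + 5 = 13.166
M − M_☉ = 13.166 − 4.83 = 8.336
L/L_☉ = 10^(−0.4 × 8.336) = 4.629×10^-4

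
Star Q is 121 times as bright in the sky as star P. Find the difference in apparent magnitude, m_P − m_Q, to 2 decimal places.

m_P − m_Q ≈ 5.21

Pogson: Δm = −2.5 log₁₀(ratio) = −2.5 log₁₀(121) = −2.5 × 2.0828 = -5.207
Star Q is brighter so has the smaller magnitude: m_P − m_Q is positive.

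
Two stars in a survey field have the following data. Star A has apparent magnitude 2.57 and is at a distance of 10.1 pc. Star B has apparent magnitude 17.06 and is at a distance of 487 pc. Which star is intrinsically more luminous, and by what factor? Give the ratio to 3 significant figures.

Star A: M = m − 5 log₁₀ d + 5 = 2.57 − 5·1.0043 + 5 = 2.548
Star B: M = m − 5 log₁₀ d + 5 = 17.06 − 5·2.6875 + 5 = 8.622
ΔM = M_A − M_B = 2.548 − (8.622) = -6.074; smaller M is more luminous → Star A.
L ratio = 10^(0.4 |ΔM|) = 10^2.430 = 268.9

Star A is more luminous, by a factor of 269.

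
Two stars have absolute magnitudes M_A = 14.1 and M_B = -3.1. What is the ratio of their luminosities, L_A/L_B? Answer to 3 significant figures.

L_A/L_B ≈ 1.32×10^-7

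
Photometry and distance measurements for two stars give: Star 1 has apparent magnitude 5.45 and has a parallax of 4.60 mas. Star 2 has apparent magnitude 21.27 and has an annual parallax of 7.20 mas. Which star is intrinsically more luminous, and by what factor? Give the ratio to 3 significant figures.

Star 1: p = 4.60 mas = 4.60×10^-3″ → d = 1/p = 217.4 pc
Star 1: M = m − 5 log₁₀ d + 5 = 5.45 − 5·2.3372 + 5 = -1.236
Star 2: p = 7.20 mas = 7.20×10^-3″ → d = 1/p = 138.9 pc
Star 2: M = m − 5 log₁₀ d + 5 = 21.27 − 5·2.1427 + 5 = 15.557
ΔM = M_1 − M_2 = -1.236 − (15.557) = -16.793; smaller M is more luminous → Star 1.
L ratio = 10^(0.4 |ΔM|) = 10^6.717 = 5.214×10^6

Star 1 is more luminous, by a factor of 5.21×10^6.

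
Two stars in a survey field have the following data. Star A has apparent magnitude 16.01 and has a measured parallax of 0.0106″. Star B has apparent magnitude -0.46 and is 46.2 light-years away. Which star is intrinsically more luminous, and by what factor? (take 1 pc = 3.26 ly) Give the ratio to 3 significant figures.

Star B is more luminous, by a factor of 87400.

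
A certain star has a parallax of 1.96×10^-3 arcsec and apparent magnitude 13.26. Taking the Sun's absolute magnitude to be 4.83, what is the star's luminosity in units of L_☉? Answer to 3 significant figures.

L/L_☉ ≈ 1.11

d = 1/p = 1/1.96×10^-3″ = 510.2 pc
M = m − 5 log₁₀ d + 5 = 13.26 − 5·2.7077 + 5 = 4.721
M − M_☉ = 4.721 − 4.83 = -0.109
L/L_☉ = 10^(−0.4 × -0.109) = 1.105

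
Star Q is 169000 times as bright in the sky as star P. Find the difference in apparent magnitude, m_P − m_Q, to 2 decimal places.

m_P − m_Q ≈ 13.07

Pogson: Δm = −2.5 log₁₀(ratio) = −2.5 log₁₀(169000) = −2.5 × 5.2279 = -13.070
Star Q is brighter so has the smaller magnitude: m_P − m_Q is positive.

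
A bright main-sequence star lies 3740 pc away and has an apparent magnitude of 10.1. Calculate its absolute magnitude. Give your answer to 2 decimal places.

M ≈ -2.76

5 log₁₀(d/10 pc) = 5 log₁₀(3740) − 5 = 12.864
M = m − 5 log₁₀(d/10) = 10.1 − 12.864 = -2.764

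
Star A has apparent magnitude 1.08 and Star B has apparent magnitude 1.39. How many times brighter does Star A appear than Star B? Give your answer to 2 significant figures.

Magnitude difference = -0.31
Flux ratio = 10^(−0.4 Δm) = 10^(−0.4 × -0.31) = 10^0.124 = 1.330

1.3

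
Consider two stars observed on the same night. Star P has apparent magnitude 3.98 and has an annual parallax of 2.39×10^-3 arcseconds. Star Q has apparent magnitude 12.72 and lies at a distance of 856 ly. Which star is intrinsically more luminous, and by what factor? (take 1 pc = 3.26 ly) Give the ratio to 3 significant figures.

Star P is more luminous, by a factor of 7960.

Star P: d = 1/p = 1/2.39×10^-3″ = 418.4 pc
Star P: M = m − 5 log₁₀ d + 5 = 3.98 − 5·2.6216 + 5 = -4.128
Star Q: d = 856 ly / 3.26 = 262.6 pc
Star Q: M = m − 5 log₁₀ d + 5 = 12.72 − 5·2.4193 + 5 = 5.624
ΔM = M_P − M_Q = -4.128 − (5.624) = -9.752; smaller M is more luminous → Star P.
L ratio = 10^(0.4 |ΔM|) = 10^3.901 = 7956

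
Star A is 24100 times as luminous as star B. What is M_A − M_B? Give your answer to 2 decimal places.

M_A − M_B ≈ -10.96

Pogson: ΔM = −2.5 log₁₀(ratio) = −2.5 log₁₀(24100) = −2.5 × 4.3820 = -10.955
Star A is brighter, so it has the smaller magnitude: the difference is negative.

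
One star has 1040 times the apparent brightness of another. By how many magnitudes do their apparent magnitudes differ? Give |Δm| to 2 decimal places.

|Δm| ≈ 7.54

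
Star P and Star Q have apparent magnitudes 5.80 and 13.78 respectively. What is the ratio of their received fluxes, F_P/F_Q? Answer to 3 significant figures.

F_P/F_Q ≈ 1560

Magnitude difference = -7.98
Flux ratio = 10^(−0.4 Δm) = 10^(−0.4 × -7.98) = 10^3.192 = 1556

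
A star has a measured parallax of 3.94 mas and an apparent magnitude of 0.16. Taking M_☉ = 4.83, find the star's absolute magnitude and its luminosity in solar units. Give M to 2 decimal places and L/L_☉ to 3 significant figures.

M ≈ -6.86; L/L_☉ ≈ 47500

d = 1/p = 1000/3.94 mas = 253.8 pc
M = m − 5 log₁₀ d + 5 = 0.16 − 5·2.4045 + 5 = -6.863
M − M_☉ = -6.863 − 4.83 = -11.693
L/L_☉ = 10^(−0.4 × -11.693) = 47530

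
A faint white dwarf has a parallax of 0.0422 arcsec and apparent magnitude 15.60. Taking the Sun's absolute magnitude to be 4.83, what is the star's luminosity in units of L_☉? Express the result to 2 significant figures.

d = 1/p = 1/0.0422″ = 23.70 pc
M = m − 5 log₁₀ d + 5 = 15.60 − 5·1.3747 + 5 = 13.727
M − M_☉ = 13.727 − 4.83 = 8.897
L/L_☉ = 10^(−0.4 × 8.897) = 2.763×10^-4

L/L_☉ ≈ 2.8×10^-4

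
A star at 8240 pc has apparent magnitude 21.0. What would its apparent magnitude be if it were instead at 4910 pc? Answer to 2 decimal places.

m ≈ 19.88

Flux ∝ 1/d², so Δm = 5 log₁₀(d₂/d₁) = 5 log₁₀(4910/8240) = -1.124
m₂ = m₁ + Δm = 21.0 + (-1.124) = 19.876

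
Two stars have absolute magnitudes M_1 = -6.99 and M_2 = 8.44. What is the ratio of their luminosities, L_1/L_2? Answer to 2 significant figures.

ΔM = M_1 − M_2 = -15.43
L_1/L_2 = 10^(−0.4 ΔM) = 10^6.172 = 1.486×10^6

L_1/L_2 ≈ 1.5×10^6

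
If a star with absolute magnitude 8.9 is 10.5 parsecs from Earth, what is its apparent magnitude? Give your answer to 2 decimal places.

m ≈ 9.01

m = M + 5 log₁₀ d − 5 = 8.9 + 5·1.0212 − 5 = 9.006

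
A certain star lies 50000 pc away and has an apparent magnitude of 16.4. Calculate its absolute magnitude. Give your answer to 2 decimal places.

M ≈ -2.09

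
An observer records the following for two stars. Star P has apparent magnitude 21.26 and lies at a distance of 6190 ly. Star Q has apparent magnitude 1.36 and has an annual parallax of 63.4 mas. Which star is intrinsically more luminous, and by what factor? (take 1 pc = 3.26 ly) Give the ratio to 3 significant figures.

Star P: d = 6190 ly / 3.26 = 1899 pc
Star P: M = m − 5 log₁₀ d + 5 = 21.26 − 5·3.2785 + 5 = 9.868
Star Q: p = 63.4 mas = 0.0634″ → d = 1/p = 15.77 pc
Star Q: M = m − 5 log₁₀ d + 5 = 1.36 − 5·1.1979 + 5 = 0.370
ΔM = M_P − M_Q = 9.868 − (0.370) = 9.497; smaller M is more luminous → Star Q.
L ratio = 10^(0.4 |ΔM|) = 10^3.799 = 6293

Star Q is more luminous, by a factor of 6290.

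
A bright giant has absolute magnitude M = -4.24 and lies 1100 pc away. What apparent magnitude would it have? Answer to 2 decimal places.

m = M + 5 log₁₀ d − 5 = -4.24 + 5·3.0414 − 5 = 5.967

m ≈ 5.97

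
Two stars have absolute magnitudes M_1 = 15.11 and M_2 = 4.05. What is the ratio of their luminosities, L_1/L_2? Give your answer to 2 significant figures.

ΔM = M_1 − M_2 = 11.06
L_1/L_2 = 10^(−0.4 ΔM) = 10^-4.424 = 3.767×10^-5

L_1/L_2 ≈ 3.8×10^-5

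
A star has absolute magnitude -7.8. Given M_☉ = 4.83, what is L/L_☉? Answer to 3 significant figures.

L/L_☉ ≈ 113000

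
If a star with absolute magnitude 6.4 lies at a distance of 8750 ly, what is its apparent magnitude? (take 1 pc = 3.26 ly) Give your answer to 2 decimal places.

d = 8750 ly / 3.26 = 2684 pc
m = M + 5 log₁₀ d − 5 = 6.4 + 5·3.4288 − 5 = 18.544

m ≈ 18.54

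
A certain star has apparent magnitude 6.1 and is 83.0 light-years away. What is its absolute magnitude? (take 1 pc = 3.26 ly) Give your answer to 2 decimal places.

d = 83.0 ly / 3.26 = 25.46 pc
5 log₁₀(d/10 pc) = 5 log₁₀(25.46) − 5 = 2.029
M = m − 5 log₁₀(d/10) = 6.1 − 2.029 = 4.071

M ≈ 4.07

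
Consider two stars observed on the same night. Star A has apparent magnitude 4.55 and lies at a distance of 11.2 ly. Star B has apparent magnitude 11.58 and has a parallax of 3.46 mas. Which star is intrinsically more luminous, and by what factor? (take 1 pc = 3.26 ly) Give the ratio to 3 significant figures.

Star B is more luminous, by a factor of 10.9.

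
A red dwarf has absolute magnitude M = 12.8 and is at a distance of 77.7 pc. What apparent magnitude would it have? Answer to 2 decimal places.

m = M + 5 log₁₀ d − 5 = 12.8 + 5·1.8904 − 5 = 17.252

m ≈ 17.25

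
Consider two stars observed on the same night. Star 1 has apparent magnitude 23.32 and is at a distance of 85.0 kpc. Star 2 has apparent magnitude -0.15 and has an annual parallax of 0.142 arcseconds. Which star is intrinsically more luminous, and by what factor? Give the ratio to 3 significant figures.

Star 2 is more luminous, by a factor of 16.8.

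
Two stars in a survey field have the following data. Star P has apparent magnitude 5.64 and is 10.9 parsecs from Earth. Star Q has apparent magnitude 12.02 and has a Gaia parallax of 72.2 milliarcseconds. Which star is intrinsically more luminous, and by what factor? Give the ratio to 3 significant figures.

Star P: M = m − 5 log₁₀ d + 5 = 5.64 − 5·1.0374 + 5 = 5.453
Star Q: p = 72.2 mas = 0.0722″ → d = 1/p = 13.85 pc
Star Q: M = m − 5 log₁₀ d + 5 = 12.02 − 5·1.1415 + 5 = 11.313
ΔM = M_P − M_Q = 5.453 − (11.313) = -5.860; smaller M is more luminous → Star P.
L ratio = 10^(0.4 |ΔM|) = 10^2.344 = 220.8

Star P is more luminous, by a factor of 221.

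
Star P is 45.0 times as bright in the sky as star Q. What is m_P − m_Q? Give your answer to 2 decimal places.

m_P − m_Q ≈ -4.13

Pogson: Δm = −2.5 log₁₀(ratio) = −2.5 log₁₀(45.0) = −2.5 × 1.6532 = -4.133
Star P is brighter, so it has the smaller magnitude: the difference is negative.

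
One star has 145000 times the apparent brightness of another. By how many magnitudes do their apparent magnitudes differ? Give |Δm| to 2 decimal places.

Pogson: Δm = −2.5 log₁₀(ratio) = −2.5 log₁₀(145000) = −2.5 × 5.1614 = -12.903

|Δm| ≈ 12.90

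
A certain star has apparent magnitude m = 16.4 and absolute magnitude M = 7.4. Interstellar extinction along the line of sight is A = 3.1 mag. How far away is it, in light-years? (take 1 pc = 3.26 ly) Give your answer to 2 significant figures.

d ≈ 490 ly

m − M = 5 log₁₀(d/10 pc) + A  ⇒  16.4 − (7.4) − 3.1 = 5 log₁₀(d/10)
5.900 = 5 log₁₀(d/10)
log₁₀ d = (m − M − A)/5 + 1 = 2.1800
d = 10^2.1800 = 151.4 pc
= 493.4 ly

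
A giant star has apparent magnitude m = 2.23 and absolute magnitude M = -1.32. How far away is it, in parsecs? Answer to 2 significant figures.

μ = m − M = 3.550
m − M = 5 log₁₀ d − 5
log₁₀ d = (m − M)/5 + 1 = 1.7100
d = 10^1.7100 = 51.29 pc

d ≈ 51 pc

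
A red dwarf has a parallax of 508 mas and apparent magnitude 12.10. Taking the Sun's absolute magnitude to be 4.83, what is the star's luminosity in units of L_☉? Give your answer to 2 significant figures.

L/L_☉ ≈ 4.8×10^-5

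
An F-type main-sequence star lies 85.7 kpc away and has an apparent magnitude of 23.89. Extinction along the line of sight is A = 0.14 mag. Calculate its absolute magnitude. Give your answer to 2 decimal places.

d = 85.7 kpc = 85700 pc
5 log₁₀(d/10 pc) = 5 log₁₀(85700) − 5 = 19.665
M = m − 5 log₁₀(d/10) − A = 23.89 − 19.665 − 0.14 = 4.085

M ≈ 4.09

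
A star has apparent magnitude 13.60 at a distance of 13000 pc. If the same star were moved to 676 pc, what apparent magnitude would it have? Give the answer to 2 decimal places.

Flux ∝ 1/d², so Δm = 5 log₁₀(d₂/d₁) = 5 log₁₀(676/13000) = -6.420
m₂ = m₁ + Δm = 13.60 + (-6.420) = 7.180

m ≈ 7.18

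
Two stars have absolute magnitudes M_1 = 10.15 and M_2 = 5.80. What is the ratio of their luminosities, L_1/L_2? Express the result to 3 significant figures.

L_1/L_2 ≈ 0.0182

ΔM = M_1 − M_2 = 4.35
L_1/L_2 = 10^(−0.4 ΔM) = 10^-1.740 = 0.01820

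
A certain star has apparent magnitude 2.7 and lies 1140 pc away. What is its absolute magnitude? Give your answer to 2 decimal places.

5 log₁₀(d/10 pc) = 5 log₁₀(1140) − 5 = 10.285
M = m − 5 log₁₀(d/10) = 2.7 − 10.285 = -7.585

M ≈ -7.58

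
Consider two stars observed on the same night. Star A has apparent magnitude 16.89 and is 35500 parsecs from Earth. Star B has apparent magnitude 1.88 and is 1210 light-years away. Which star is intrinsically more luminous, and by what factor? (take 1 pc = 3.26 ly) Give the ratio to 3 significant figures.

Star B is more luminous, by a factor of 110.

Star A: M = m − 5 log₁₀ d + 5 = 16.89 − 5·4.5502 + 5 = -0.861
Star B: d = 1210 ly / 3.26 = 371.2 pc
Star B: M = m − 5 log₁₀ d + 5 = 1.88 − 5·2.5696 + 5 = -5.968
ΔM = M_A − M_B = -0.861 − (-5.968) = 5.107; smaller M is more luminous → Star B.
L ratio = 10^(0.4 |ΔM|) = 10^2.043 = 110.3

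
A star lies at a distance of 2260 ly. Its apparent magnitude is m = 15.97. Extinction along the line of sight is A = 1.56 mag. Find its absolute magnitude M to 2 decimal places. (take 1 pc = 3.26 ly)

M ≈ 5.21

d = 2260 ly / 3.26 = 693.3 pc
5 log₁₀(d/10 pc) = 5 log₁₀(693.3) − 5 = 9.204
M = m − 5 log₁₀(d/10) − A = 15.97 − 9.204 − 1.56 = 5.206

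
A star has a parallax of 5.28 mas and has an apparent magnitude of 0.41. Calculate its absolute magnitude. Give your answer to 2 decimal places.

p = 5.28 mas = 5.28×10^-3″ → d = 1/p = 189.4 pc
5 log₁₀(d/10 pc) = 5 log₁₀(189.4) − 5 = 6.387
M = m − 5 log₁₀(d/10) = 0.41 − 6.387 = -5.977

M ≈ -5.98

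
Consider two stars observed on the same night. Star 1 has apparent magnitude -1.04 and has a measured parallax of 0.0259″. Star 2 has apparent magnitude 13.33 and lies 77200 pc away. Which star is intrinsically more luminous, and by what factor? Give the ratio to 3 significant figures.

Star 1: d = 1/p = 1/0.0259″ = 38.61 pc
Star 1: M = m − 5 log₁₀ d + 5 = -1.04 − 5·1.5867 + 5 = -3.974
Star 2: M = m − 5 log₁₀ d + 5 = 13.33 − 5·4.8876 + 5 = -6.108
ΔM = M_1 − M_2 = -3.974 − (-6.108) = 2.135; smaller M is more luminous → Star 2.
L ratio = 10^(0.4 |ΔM|) = 10^0.854 = 7.142

Star 2 is more luminous, by a factor of 7.14.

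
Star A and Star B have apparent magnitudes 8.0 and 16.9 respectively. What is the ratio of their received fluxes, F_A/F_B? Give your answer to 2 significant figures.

F_A/F_B ≈ 3600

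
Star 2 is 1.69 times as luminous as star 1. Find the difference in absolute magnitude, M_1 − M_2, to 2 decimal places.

Pogson: ΔM = −2.5 log₁₀(ratio) = −2.5 log₁₀(1.69) = −2.5 × 0.2279 = -0.570
Star 2 is brighter so has the smaller magnitude: M_1 − M_2 is positive.

M_1 − M_2 ≈ 0.57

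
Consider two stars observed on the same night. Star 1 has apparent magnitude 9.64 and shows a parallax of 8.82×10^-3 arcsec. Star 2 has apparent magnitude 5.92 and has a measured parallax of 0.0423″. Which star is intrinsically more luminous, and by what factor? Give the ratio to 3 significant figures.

Star 1: d = 1/p = 1/8.82×10^-3″ = 113.4 pc
Star 1: M = m − 5 log₁₀ d + 5 = 9.64 − 5·2.0545 + 5 = 4.367
Star 2: d = 1/p = 1/0.0423″ = 23.64 pc
Star 2: M = m − 5 log₁₀ d + 5 = 5.92 − 5·1.3737 + 5 = 4.052
ΔM = M_1 − M_2 = 4.367 − (4.052) = 0.316; smaller M is more luminous → Star 2.
L ratio = 10^(0.4 |ΔM|) = 10^0.126 = 1.337

Star 2 is more luminous, by a factor of 1.34.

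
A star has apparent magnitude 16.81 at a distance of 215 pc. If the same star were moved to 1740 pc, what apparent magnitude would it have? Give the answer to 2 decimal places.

m ≈ 21.35

Flux ∝ 1/d², so Δm = 5 log₁₀(d₂/d₁) = 5 log₁₀(1740/215) = 4.541
m₂ = m₁ + Δm = 16.81 + (4.541) = 21.351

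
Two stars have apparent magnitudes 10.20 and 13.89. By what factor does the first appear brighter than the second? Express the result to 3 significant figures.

Magnitude difference = -3.69
Flux ratio = 10^(−0.4 Δm) = 10^(−0.4 × -3.69) = 10^1.476 = 29.92

29.9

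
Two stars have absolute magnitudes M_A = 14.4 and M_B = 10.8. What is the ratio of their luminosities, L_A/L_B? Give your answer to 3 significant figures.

L_A/L_B ≈ 0.0363

ΔM = M_A − M_B = 3.6
L_A/L_B = 10^(−0.4 ΔM) = 10^-1.440 = 0.03631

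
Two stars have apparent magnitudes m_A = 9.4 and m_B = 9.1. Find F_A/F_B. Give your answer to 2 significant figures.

F_A/F_B ≈ 0.76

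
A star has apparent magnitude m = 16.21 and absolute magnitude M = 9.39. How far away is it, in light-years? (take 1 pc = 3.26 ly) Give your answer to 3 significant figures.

d ≈ 754 ly

Distance modulus: m − M = 16.21 − (9.39) = 6.820
m − M = 5 log₁₀ d − 5
log₁₀ d = (m − M)/5 + 1 = 2.3640
d = 10^2.3640 = 231.2 pc
= 753.7 ly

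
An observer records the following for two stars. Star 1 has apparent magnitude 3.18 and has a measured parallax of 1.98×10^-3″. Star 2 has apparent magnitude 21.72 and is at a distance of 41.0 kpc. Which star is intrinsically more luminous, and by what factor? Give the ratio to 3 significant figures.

Star 1 is more luminous, by a factor of 3950.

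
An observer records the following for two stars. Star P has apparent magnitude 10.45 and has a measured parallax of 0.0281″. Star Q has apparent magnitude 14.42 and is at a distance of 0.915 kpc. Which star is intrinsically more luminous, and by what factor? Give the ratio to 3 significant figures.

Star Q is more luminous, by a factor of 17.1.

Star P: d = 1/p = 1/0.0281″ = 35.59 pc
Star P: M = m − 5 log₁₀ d + 5 = 10.45 − 5·1.5513 + 5 = 7.694
Star Q: d = 0.915 kpc = 915.0 pc
Star Q: M = m − 5 log₁₀ d + 5 = 14.42 − 5·2.9614 + 5 = 4.613
ΔM = M_P − M_Q = 7.694 − (4.613) = 3.081; smaller M is more luminous → Star Q.
L ratio = 10^(0.4 |ΔM|) = 10^1.232 = 17.07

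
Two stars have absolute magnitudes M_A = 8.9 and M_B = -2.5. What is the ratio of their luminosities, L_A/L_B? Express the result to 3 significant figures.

ΔM = M_A − M_B = 11.4
L_A/L_B = 10^(−0.4 ΔM) = 10^-4.560 = 2.754×10^-5

L_A/L_B ≈ 2.75×10^-5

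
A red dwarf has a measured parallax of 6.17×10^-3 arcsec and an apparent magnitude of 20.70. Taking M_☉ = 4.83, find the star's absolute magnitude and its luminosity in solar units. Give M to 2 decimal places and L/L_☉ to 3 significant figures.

d = 1/p = 1/6.17×10^-3″ = 162.1 pc
M = m − 5 log₁₀ d + 5 = 20.70 − 5·2.2097 + 5 = 14.651
M − M_☉ = 14.651 − 4.83 = 9.821
L/L_☉ = 10^(−0.4 × 9.821) = 1.179×10^-4

M ≈ 14.65; L/L_☉ ≈ 1.18×10^-4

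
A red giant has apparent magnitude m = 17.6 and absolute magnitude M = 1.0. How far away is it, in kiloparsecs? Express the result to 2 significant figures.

d ≈ 21 kpc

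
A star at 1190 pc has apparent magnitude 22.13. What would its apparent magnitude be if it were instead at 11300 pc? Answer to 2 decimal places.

Flux ∝ 1/d², so Δm = 5 log₁₀(d₂/d₁) = 5 log₁₀(11300/1190) = 4.888
m₂ = m₁ + Δm = 22.13 + (4.888) = 27.018

m ≈ 27.02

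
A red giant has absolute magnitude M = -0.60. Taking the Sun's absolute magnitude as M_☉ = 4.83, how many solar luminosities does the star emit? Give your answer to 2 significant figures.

M − M_☉ = -0.60 − 4.83 = -5.430
L/L_☉ = 10^(−0.4 (M − M_☉)) = 10^2.172 = 148.6

L/L_☉ ≈ 150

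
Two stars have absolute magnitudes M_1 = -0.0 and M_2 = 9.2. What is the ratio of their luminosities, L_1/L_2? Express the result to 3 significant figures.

L_1/L_2 ≈ 4790

ΔM = M_1 − M_2 = -9.2
L_1/L_2 = 10^(−0.4 ΔM) = 10^3.680 = 4786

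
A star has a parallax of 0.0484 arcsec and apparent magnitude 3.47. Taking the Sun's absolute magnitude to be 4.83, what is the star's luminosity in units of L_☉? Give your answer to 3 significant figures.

L/L_☉ ≈ 14.9

d = 1/p = 1/0.0484″ = 20.66 pc
M = m − 5 log₁₀ d + 5 = 3.47 − 5·1.3152 + 5 = 1.894
M − M_☉ = 1.894 − 4.83 = -2.936
L/L_☉ = 10^(−0.4 × -2.936) = 14.94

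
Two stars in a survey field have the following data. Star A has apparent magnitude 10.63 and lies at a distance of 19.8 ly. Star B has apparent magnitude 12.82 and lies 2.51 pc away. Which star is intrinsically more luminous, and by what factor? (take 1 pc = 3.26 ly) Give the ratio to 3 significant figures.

Star A is more luminous, by a factor of 44.0.

Star A: d = 19.8 ly / 3.26 = 6.074 pc
Star A: M = m − 5 log₁₀ d + 5 = 10.63 − 5·0.7834 + 5 = 11.713
Star B: M = m − 5 log₁₀ d + 5 = 12.82 − 5·0.3997 + 5 = 15.822
ΔM = M_A − M_B = 11.713 − (15.822) = -4.109; smaller M is more luminous → Star A.
L ratio = 10^(0.4 |ΔM|) = 10^1.644 = 44.01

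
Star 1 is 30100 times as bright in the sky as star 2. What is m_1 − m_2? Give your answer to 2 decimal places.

Pogson: Δm = −2.5 log₁₀(ratio) = −2.5 log₁₀(30100) = −2.5 × 4.4786 = -11.196
Star 1 is brighter, so it has the smaller magnitude: the difference is negative.

m_1 − m_2 ≈ -11.20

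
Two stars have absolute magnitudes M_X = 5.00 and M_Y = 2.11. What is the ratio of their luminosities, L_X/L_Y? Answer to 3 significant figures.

ΔM = M_X − M_Y = 2.89
L_X/L_Y = 10^(−0.4 ΔM) = 10^-1.156 = 0.06982

L_X/L_Y ≈ 0.0698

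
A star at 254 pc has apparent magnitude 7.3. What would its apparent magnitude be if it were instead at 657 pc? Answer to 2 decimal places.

m ≈ 9.36

Flux ∝ 1/d², so Δm = 5 log₁₀(d₂/d₁) = 5 log₁₀(657/254) = 2.064
m₂ = m₁ + Δm = 7.3 + (2.064) = 9.364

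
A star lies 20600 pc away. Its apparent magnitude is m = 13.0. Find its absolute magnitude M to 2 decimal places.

M ≈ -3.57

5 log₁₀(d/10 pc) = 5 log₁₀(20600) − 5 = 16.569
M = m − 5 log₁₀(d/10) = 13.0 − 16.569 = -3.569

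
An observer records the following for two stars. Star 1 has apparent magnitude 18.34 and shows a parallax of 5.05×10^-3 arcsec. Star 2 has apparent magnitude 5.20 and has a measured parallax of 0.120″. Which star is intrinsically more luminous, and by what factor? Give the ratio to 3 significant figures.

Star 2 is more luminous, by a factor of 319.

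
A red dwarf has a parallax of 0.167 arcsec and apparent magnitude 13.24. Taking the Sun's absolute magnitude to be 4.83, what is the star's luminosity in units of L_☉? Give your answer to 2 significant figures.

L/L_☉ ≈ 1.6×10^-4

d = 1/p = 1/0.167″ = 5.988 pc
M = m − 5 log₁₀ d + 5 = 13.24 − 5·0.7773 + 5 = 14.354
M − M_☉ = 14.354 − 4.83 = 9.524
L/L_☉ = 10^(−0.4 × 9.524) = 1.551×10^-4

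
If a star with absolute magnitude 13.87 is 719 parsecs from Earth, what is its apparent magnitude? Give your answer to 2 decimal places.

m = M + 5 log₁₀ d − 5 = 13.87 + 5·2.8567 − 5 = 23.154

m ≈ 23.15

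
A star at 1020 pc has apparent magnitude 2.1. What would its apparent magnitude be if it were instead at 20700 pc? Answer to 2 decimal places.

m ≈ 8.64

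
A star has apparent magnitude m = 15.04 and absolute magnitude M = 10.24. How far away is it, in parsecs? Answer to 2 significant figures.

d ≈ 91 pc

Distance modulus: m − M = 15.04 − (10.24) = 4.800
m − M = 5 log₁₀ d − 5
log₁₀ d = (m − M)/5 + 1 = 1.9600
d = 10^1.9600 = 91.20 pc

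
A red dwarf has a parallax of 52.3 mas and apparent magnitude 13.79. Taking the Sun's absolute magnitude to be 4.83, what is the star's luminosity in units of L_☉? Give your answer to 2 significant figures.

L/L_☉ ≈ 9.5×10^-4

d = 1/p = 1000/52.3 mas = 19.12 pc
M = m − 5 log₁₀ d + 5 = 13.79 − 5·1.2815 + 5 = 12.383
M − M_☉ = 12.383 − 4.83 = 7.553
L/L_☉ = 10^(−0.4 × 7.553) = 9.528×10^-4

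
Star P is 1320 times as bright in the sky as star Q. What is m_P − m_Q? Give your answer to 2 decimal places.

m_P − m_Q ≈ -7.80

Pogson: Δm = −2.5 log₁₀(ratio) = −2.5 log₁₀(1320) = −2.5 × 3.1206 = -7.801
Star P is brighter, so it has the smaller magnitude: the difference is negative.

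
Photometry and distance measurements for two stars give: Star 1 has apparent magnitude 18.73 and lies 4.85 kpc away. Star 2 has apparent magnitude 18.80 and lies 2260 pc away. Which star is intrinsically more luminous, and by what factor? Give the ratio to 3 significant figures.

Star 1 is more luminous, by a factor of 4.91.

Star 1: d = 4.85 kpc = 4850 pc
Star 1: M = m − 5 log₁₀ d + 5 = 18.73 − 5·3.6857 + 5 = 5.301
Star 2: M = m − 5 log₁₀ d + 5 = 18.80 − 5·3.3541 + 5 = 7.029
ΔM = M_1 − M_2 = 5.301 − (7.029) = -1.728; smaller M is more luminous → Star 1.
L ratio = 10^(0.4 |ΔM|) = 10^0.691 = 4.912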